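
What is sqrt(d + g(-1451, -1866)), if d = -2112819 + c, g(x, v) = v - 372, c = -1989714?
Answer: I*sqrt(4104771) ≈ 2026.0*I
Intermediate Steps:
g(x, v) = -372 + v
d = -4102533 (d = -2112819 - 1989714 = -4102533)
sqrt(d + g(-1451, -1866)) = sqrt(-4102533 + (-372 - 1866)) = sqrt(-4102533 - 2238) = sqrt(-4104771) = I*sqrt(4104771)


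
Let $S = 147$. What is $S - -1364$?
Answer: $1511$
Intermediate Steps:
$S - -1364 = 147 - -1364 = 147 + 1364 = 1511$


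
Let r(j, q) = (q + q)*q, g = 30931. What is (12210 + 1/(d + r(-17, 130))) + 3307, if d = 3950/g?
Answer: 16222585175681/1045471750 ≈ 15517.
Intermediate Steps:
r(j, q) = 2*q² (r(j, q) = (2*q)*q = 2*q²)
d = 3950/30931 ≈ 0.12770
(12210 + 1/(d + r(-17, 130))) + 3307 = (12210 + 1/(3950/30931 + 2*130²)) + 3307 = (12210 + 1/(3950/30931 + 2*16900)) + 3307 = (12210 + 1/(3950/30931 + 33800)) + 3307 = (12210 + 1/(1045471750/30931)) + 3307 = (12210 + 30931/1045471750) + 3307 = 12765210098431/1045471750 + 3307 = 16222585175681/1045471750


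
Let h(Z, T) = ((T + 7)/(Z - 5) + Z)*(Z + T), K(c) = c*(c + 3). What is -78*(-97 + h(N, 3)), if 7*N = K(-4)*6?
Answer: 4871334/539 ≈ 9037.7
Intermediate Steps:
K(c) = c*(3 + c)
N = 24/7 (N = (-4*(3 - 4)*6)/7 = (-4*(-1)*6)/7 = (4*6)/7 = (⅐)*24 = 24/7 ≈ 3.4286)
h(Z, T) = (T + Z)*(Z + (7 + T)/(-5 + Z)) (h(Z, T) = ((7 + T)/(-5 + Z) + Z)*(T + Z) = (Z + (7 + T)/(-5 + Z))*(T + Z) = (T + Z)*(Z + (7 + T)/(-5 + Z)))
-78*(-97 + h(N, 3)) = -78*(-97 + (3² + (24/7)³ - 5*(24/7)² + 7*3 + 7*(24/7) + 3*(24/7)² - 4*3*24/7)/(-5 + 24/7)) = -78*(-97 + (9 + 13824/343 - 5*576/49 + 21 + 24 + 3*(576/49) - 288/7)/(-11/7)) = -78*(-97 - 7*(9 + 13824/343 - 2880/49 + 21 + 24 + 1728/49 - 288/7)/11) = -78*(-97 - 7/11*10170/343) = -78*(-97 - 10170/539) = -78*(-62453/539) = 4871334/539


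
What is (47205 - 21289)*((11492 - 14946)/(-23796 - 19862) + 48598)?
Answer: 27492923006604/21829 ≈ 1.2595e+9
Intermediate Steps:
(47205 - 21289)*((11492 - 14946)/(-23796 - 19862) + 48598) = 25916*(-3454/(-43658) + 48598) = 25916*(-3454*(-1/43658) + 48598) = 25916*(1727/21829 + 48598) = 25916*(1060847469/21829) = 27492923006604/21829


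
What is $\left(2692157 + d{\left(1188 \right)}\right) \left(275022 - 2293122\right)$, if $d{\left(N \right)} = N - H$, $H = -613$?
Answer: $-5436676639800$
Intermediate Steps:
$d{\left(N \right)} = 613 + N$ ($d{\left(N \right)} = N - -613 = N + 613 = 613 + N$)
$\left(2692157 + d{\left(1188 \right)}\right) \left(275022 - 2293122\right) = \left(2692157 + \left(613 + 1188\right)\right) \left(275022 - 2293122\right) = \left(2692157 + 1801\right) \left(-2018100\right) = 2693958 \left(-2018100\right) = -5436676639800$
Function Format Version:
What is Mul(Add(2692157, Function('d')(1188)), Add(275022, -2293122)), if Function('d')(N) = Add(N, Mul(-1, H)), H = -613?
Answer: -5436676639800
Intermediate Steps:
Function('d')(N) = Add(613, N) (Function('d')(N) = Add(N, Mul(-1, -613)) = Add(N, 613) = Add(613, N))
Mul(Add(2692157, Function('d')(1188)), Add(275022, -2293122)) = Mul(Add(2692157, Add(613, 1188)), Add(275022, -2293122)) = Mul(Add(2692157, 1801), -2018100) = Mul(2693958, -2018100) = -5436676639800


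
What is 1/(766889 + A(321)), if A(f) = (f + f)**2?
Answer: 1/1179053 ≈ 8.4814e-7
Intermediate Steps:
A(f) = 4*f**2 (A(f) = (2*f)**2 = 4*f**2)
1/(766889 + A(321)) = 1/(766889 + 4*321**2) = 1/(766889 + 4*103041) = 1/(766889 + 412164) = 1/1179053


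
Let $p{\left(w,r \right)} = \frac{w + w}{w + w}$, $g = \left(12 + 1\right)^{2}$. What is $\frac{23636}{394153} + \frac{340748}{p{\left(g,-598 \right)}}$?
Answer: $\frac{134306870080}{394153} \approx 3.4075 \cdot 10^{5}$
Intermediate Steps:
$g = 169$ ($g = 13^{2} = 169$)
$p{\left(w,r \right)} = 1$ ($p{\left(w,r \right)} = \frac{2 w}{2 w} = 2 w \frac{1}{2 w} = 1$)
$\frac{23636}{394153} + \frac{340748}{p{\left(g,-598 \right)}} = \frac{23636}{394153} + \frac{340748}{1} = 23636 \cdot \frac{1}{394153} + 340748 \cdot 1 = \frac{23636}{394153} + 340748 = \frac{134306870080}{394153}$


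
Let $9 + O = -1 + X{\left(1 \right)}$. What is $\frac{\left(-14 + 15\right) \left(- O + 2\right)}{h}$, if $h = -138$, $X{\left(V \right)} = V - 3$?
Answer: $- \frac{7}{69} \approx -0.10145$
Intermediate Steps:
$X{\left(V \right)} = -3 + V$ ($X{\left(V \right)} = V - 3 = -3 + V$)
$O = -12$ ($O = -9 + \left(-1 + \left(-3 + 1\right)\right) = -9 - 3 = -12$)
$\frac{\left(-14 + 15\right) \left(- O + 2\right)}{h} = \frac{\left(-14 + 15\right) \left(\left(-1\right) \left(-12\right) + 2\right)}{-138} = 1 \left(12 + 2\right) \left(- \frac{1}{138}\right) = 1 \cdot 14 \left(- \frac{1}{138}\right) = 14 \left(- \frac{1}{138}\right) = - \frac{7}{69}$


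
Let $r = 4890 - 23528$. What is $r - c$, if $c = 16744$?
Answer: $-35382$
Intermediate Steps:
$r = -18638$
$r - c = -18638 - 16744 = -35382$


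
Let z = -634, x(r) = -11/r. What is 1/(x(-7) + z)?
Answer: -7/4427 ≈ -0.0015812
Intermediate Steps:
1/(x(-7) + z) = 1/(-11/(-7) - 634) = 1/(-11*(-⅐) - 634) = 1/(11/7 - 634) = 1/(-4427/7) = -7/4427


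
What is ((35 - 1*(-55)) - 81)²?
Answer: 81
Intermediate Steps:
((35 - 1*(-55)) - 81)² = ((35 + 55) - 81)² = (90 - 81)² = 9² = 81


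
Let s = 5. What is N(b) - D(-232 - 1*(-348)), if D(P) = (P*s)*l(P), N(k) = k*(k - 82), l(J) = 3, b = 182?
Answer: 16460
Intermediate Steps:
N(k) = k*(-82 + k)
D(P) = 15*P (D(P) = (P*5)*3 = (5*P)*3 = 15*P)
N(b) - D(-232 - 1*(-348)) = 182*(-82 + 182) - 15*(-232 - 1*(-348)) = 182*100 - 15*(-232 + 348) = 18200 - 15*116 = 18200 - 1*1740 = 18200 - 1740 = 16460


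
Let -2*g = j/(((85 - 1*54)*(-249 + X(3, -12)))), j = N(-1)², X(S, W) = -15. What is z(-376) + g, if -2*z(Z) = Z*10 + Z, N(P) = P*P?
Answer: 33849025/16368 ≈ 2068.0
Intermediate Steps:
N(P) = P²
j = 1 (j = ((-1)²)² = 1² = 1)
z(Z) = -11*Z/2 (z(Z) = -(Z*10 + Z)/2 = -(10*Z + Z)/2 = -11*Z/2)
g = 1/16368 (g = -1/(2*((85 - 1*54)*(-249 - 15))) = -1/(2*((85 - 54)*(-264))) = -1/(2*(31*(-264))) = -1/(2*(-8184)) = -(-1)/(2*8184) = -½*(-1/8184) = 1/16368 ≈ 6.1095e-5)
z(-376) + g = -11/2*(-376) + 1/16368 = 2068 + 1/16368 = 33849025/16368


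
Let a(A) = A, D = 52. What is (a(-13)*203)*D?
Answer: -137228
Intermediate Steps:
(a(-13)*203)*D = -13*203*52 = -2639*52 = -137228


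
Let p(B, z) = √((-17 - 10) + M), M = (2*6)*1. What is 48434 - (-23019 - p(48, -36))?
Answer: 71453 + I*√15 ≈ 71453.0 + 3.873*I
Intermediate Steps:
M = 12 (M = 12*1 = 12)
p(B, z) = I*√15 (p(B, z) = √((-17 - 10) + 12) = √(-27 + 12) = √(-15) = I*√15)
48434 - (-23019 - p(48, -36)) = 48434 - (-23019 - I*√15) = 48434 + (23019 + I*√15) = 71453 + I*√15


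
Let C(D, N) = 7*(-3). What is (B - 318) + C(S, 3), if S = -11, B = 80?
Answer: -259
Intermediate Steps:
C(D, N) = -21
(B - 318) + C(S, 3) = (80 - 318) - 21 = -238 - 21 = -259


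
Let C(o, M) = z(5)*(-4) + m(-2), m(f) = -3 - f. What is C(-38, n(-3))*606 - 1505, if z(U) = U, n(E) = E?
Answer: -14231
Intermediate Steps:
C(o, M) = -21 (C(o, M) = 5*(-4) + (-3 - 1*(-2)) = -20 + (-3 + 2) = -20 - 1 = -21)
C(-38, n(-3))*606 - 1505 = -21*606 - 1505 = -12726 - 1505 = -14231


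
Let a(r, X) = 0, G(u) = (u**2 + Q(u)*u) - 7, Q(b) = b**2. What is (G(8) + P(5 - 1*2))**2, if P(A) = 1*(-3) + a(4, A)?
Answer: 320356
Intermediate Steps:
G(u) = -7 + u**2 + u**3 (G(u) = (u**2 + u**2*u) - 7 = (u**2 + u**3) - 7 = -7 + u**2 + u**3)
P(A) = -3 (P(A) = 1*(-3) + 0 = -3 + 0 = -3)
(G(8) + P(5 - 1*2))**2 = ((-7 + 8**2 + 8**3) - 3)**2 = ((-7 + 64 + 512) - 3)**2 = (569 - 3)**2 = 566**2 = 320356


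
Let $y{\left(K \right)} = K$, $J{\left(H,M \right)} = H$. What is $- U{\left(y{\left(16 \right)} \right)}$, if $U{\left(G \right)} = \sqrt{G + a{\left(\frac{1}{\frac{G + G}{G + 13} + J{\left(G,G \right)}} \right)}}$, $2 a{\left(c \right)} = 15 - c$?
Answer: $- \frac{3 \sqrt{160394}}{248} \approx -4.8447$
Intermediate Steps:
$a{\left(c \right)} = \frac{15}{2} - \frac{c}{2}$ ($a{\left(c \right)} = \frac{15 - c}{2} = \frac{15}{2} - \frac{c}{2}$)
$U{\left(G \right)} = \sqrt{\frac{15}{2} + G - \frac{1}{2 \left(G + \frac{2 G}{13 + G}\right)}}$ ($U{\left(G \right)} = \sqrt{G + \left(\frac{15}{2} - \frac{1}{2 \left(\frac{G + G}{G + 13} + G\right)}\right)} = \sqrt{G + \left(\frac{15}{2} - \frac{1}{2 \left(\frac{2 G}{13 + G} + G\right)}\right)} = \sqrt{G + \left(\frac{15}{2} - \frac{1}{2 \left(G + \frac{2 G}{13 + G}\right)}\right)} = \sqrt{\frac{15}{2} + G - \frac{1}{2 \left(G + \frac{2 G}{13 + G}\right)}}$)
$- U{\left(y{\left(16 \right)} \right)} = - \frac{\sqrt{30 - \frac{2}{15 + 16} + 4 \cdot 16 - \frac{26}{16 \left(15 + 16\right)}}}{2} = - \frac{\sqrt{30 - \frac{2}{31} + 64 - \frac{13}{8 \cdot 31}}}{2} = - \frac{\sqrt{30 - \frac{2}{31} + 64 - \frac{13}{8} \cdot \frac{1}{31}}}{2} = - \frac{\sqrt{30 - \frac{2}{31} + 64 - \frac{13}{248}}}{2} = - \frac{\sqrt{\frac{23283}{248}}}{2} = - \frac{\frac{3}{124} \sqrt{160394}}{2} = - \frac{3 \sqrt{160394}}{248}$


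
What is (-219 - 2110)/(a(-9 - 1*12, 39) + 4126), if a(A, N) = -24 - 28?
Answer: -2329/4074 ≈ -0.57167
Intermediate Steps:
a(A, N) = -52
(-219 - 2110)/(a(-9 - 1*12, 39) + 4126) = (-219 - 2110)/(-52 + 4126) = -2329/4074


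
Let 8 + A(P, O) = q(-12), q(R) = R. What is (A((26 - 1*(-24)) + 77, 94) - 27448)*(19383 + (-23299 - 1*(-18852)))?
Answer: -410262048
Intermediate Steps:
A(P, O) = -20 (A(P, O) = -8 - 12 = -20)
(A((26 - 1*(-24)) + 77, 94) - 27448)*(19383 + (-23299 - 1*(-18852))) = (-20 - 27448)*(19383 + (-23299 - 1*(-18852))) = -27468*(19383 + (-23299 + 18852)) = -27468*(19383 - 4447) = -27468*14936 = -410262048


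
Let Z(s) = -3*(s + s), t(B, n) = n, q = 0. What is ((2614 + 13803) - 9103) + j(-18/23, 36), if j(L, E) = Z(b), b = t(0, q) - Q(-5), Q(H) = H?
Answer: 7284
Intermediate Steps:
b = 5 (b = 0 - 1*(-5) = 0 + 5 = 5)
Z(s) = -6*s
j(L, E) = -30 (j(L, E) = -6*5 = -30)
((2614 + 13803) - 9103) + j(-18/23, 36) = ((2614 + 13803) - 9103) - 30 = (16417 - 9103) - 30 = 7314 - 30 = 7284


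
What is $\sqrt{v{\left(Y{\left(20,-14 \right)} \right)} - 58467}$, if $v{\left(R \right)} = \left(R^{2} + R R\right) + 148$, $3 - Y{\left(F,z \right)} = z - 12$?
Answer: $3 i \sqrt{6293} \approx 237.99 i$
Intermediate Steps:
$Y{\left(F,z \right)} = 15 - z$ ($Y{\left(F,z \right)} = 3 - \left(z - 12\right) = 3 - \left(-12 + z\right) = 15 - z$)
$v{\left(R \right)} = 148 + 2 R^{2}$ ($v{\left(R \right)} = \left(R^{2} + R^{2}\right) + 148 = 2 R^{2} + 148 = 148 + 2 R^{2}$)
$\sqrt{v{\left(Y{\left(20,-14 \right)} \right)} - 58467} = \sqrt{\left(148 + 2 \left(15 - -14\right)^{2}\right) - 58467} = \sqrt{\left(148 + 2 \left(15 + 14\right)^{2}\right) - 58467} = \sqrt{\left(148 + 2 \cdot 29^{2}\right) - 58467} = \sqrt{\left(148 + 2 \cdot 841\right) - 58467} = \sqrt{\left(148 + 1682\right) - 58467} = \sqrt{1830 - 58467} = \sqrt{-56637} = 3 i \sqrt{6293}$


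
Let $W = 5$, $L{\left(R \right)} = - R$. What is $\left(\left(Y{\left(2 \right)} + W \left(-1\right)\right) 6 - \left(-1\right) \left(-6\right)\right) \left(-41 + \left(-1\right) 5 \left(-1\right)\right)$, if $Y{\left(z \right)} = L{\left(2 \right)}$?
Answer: $1728$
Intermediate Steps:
$Y{\left(z \right)} = -2$ ($Y{\left(z \right)} = \left(-1\right) 2 = -2$)
$\left(\left(Y{\left(2 \right)} + W \left(-1\right)\right) 6 - \left(-1\right) \left(-6\right)\right) \left(-41 + \left(-1\right) 5 \left(-1\right)\right) = \left(\left(-2 + 5 \left(-1\right)\right) 6 - \left(-1\right) \left(-6\right)\right) \left(-41 + \left(-1\right) 5 \left(-1\right)\right) = \left(\left(-2 - 5\right) 6 - 6\right) \left(-41 - -5\right) = \left(\left(-7\right) 6 - 6\right) \left(-41 + 5\right) = \left(-42 - 6\right) \left(-36\right) = \left(-48\right) \left(-36\right) = 1728$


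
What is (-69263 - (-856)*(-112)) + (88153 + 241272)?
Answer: 164290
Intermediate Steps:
(-69263 - (-856)*(-112)) + (88153 + 241272) = (-69263 - 1*95872) + 329425 = (-69263 - 95872) + 329425 = -165135 + 329425 = 164290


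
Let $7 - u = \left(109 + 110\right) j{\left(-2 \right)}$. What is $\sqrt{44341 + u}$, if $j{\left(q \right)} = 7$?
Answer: $\sqrt{42815} \approx 206.92$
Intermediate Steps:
$u = -1526$ ($u = 7 - \left(109 + 110\right) 7 = 7 - 219 \cdot 7 = 7 - 1533 = -1526$)
$\sqrt{44341 + u} = \sqrt{44341 - 1526} = \sqrt{42815}$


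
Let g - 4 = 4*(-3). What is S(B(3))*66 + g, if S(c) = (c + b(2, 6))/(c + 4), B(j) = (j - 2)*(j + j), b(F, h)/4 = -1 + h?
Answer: 818/5 ≈ 163.60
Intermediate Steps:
b(F, h) = -4 + 4*h (b(F, h) = 4*(-1 + h) = -4 + 4*h)
B(j) = 2*j*(-2 + j) (B(j) = (-2 + j)*(2*j) = 2*j*(-2 + j))
g = -8 (g = 4 + 4*(-3) = 4 - 12 = -8)
S(c) = (20 + c)/(4 + c) (S(c) = (c + (-4 + 4*6))/(c + 4) = (c + (-4 + 24))/(4 + c) = (c + 20)/(4 + c) = (20 + c)/(4 + c))
S(B(3))*66 + g = ((20 + 2*3*(-2 + 3))/(4 + 2*3*(-2 + 3)))*66 - 8 = ((20 + 2*3*1)/(4 + 2*3*1))*66 - 8 = ((20 + 6)/(4 + 6))*66 - 8 = (26/10)*66 - 8 = ((1/10)*26)*66 - 8 = (13/5)*66 - 8 = 858/5 - 8 = 818/5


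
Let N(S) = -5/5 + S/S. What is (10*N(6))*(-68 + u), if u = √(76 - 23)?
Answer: 0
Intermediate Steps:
u = √53 ≈ 7.2801
N(S) = 0 (N(S) = -5*⅕ + 1 = -1 + 1 = 0)
(10*N(6))*(-68 + u) = (10*0)*(-68 + √53) = 0*(-68 + √53) = 0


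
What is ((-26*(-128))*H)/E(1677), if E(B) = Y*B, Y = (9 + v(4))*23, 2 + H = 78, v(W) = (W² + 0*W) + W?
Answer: 19456/86043 ≈ 0.22612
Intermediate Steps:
v(W) = W + W² (v(W) = (W² + 0) + W = W² + W = W + W²)
H = 76 (H = -2 + 78 = 76)
Y = 667 (Y = (9 + 4*(1 + 4))*23 = (9 + 4*5)*23 = (9 + 20)*23 = 29*23 = 667)
E(B) = 667*B
((-26*(-128))*H)/E(1677) = (-26*(-128)*76)/((667*1677)) = (3328*76)/1118559 = 252928*(1/1118559) = 19456/86043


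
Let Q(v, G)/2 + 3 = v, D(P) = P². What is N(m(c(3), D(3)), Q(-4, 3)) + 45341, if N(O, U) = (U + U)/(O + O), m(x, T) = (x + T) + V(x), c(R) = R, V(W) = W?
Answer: 680101/15 ≈ 45340.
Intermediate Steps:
Q(v, G) = -6 + 2*v
m(x, T) = T + 2*x (m(x, T) = (x + T) + x = (T + x) + x = T + 2*x)
N(O, U) = U/O (N(O, U) = (2*U)/((2*O)) = (2*U)*(1/(2*O)) = U/O)
N(m(c(3), D(3)), Q(-4, 3)) + 45341 = (-6 + 2*(-4))/(3² + 2*3) + 45341 = (-6 - 8)/(9 + 6) + 45341 = -14/15 + 45341 = 680101/15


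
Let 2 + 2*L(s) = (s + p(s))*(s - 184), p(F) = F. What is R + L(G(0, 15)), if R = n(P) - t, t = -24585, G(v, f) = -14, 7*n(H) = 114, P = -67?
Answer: 191606/7 ≈ 27372.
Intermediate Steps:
n(H) = 114/7 (n(H) = (⅐)*114 = 114/7)
R = 172209/7 (R = 114/7 - 1*(-24585) = 114/7 + 24585 = 172209/7 ≈ 24601.)
L(s) = -1 + s*(-184 + s) (L(s) = -1 + ((s + s)*(s - 184))/2 = -1 + ((2*s)*(-184 + s))/2 = -1 + (2*s*(-184 + s))/2 = -1 + s*(-184 + s))
R + L(G(0, 15)) = 172209/7 + (-1 + (-14)² - 184*(-14)) = 172209/7 + (-1 + 196 + 2576) = 172209/7 + 2771 = 191606/7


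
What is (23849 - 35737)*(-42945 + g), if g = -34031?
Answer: 915090688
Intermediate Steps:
(23849 - 35737)*(-42945 + g) = (23849 - 35737)*(-42945 - 34031) = -11888*(-76976) = 915090688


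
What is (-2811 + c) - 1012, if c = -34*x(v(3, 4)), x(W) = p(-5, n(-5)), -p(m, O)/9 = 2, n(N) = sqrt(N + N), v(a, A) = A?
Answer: -3211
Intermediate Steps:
n(N) = sqrt(2)*sqrt(N) (n(N) = sqrt(2*N) = sqrt(2)*sqrt(N))
p(m, O) = -18 (p(m, O) = -9*2 = -18)
x(W) = -18
c = 612 (c = -34*(-18) = 612)
(-2811 + c) - 1012 = (-2811 + 612) - 1012 = -2199 - 1012 = -3211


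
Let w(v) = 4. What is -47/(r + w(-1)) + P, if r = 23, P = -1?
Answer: -74/27 ≈ -2.7407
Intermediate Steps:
-47/(r + w(-1)) + P = -47/(23 + 4) - 1 = -47/27 - 1 = -74/27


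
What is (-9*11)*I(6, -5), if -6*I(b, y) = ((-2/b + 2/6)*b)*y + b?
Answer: 99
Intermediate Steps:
I(b, y) = -b/6 - b*y*(⅓ - 2/b)/6 (I(b, y) = -(((-2/b + 2/6)*b)*y + b)/6 = -(((-2/b + 2*(⅙))*b)*y + b)/6 = -(((-2/b + ⅓)*b)*y + b)/6 = -(((⅓ - 2/b)*b)*y + b)/6 = -((b*(⅓ - 2/b))*y + b)/6 = -(b*y*(⅓ - 2/b) + b)/6 = -(b + b*y*(⅓ - 2/b))/6 = -b/6 - b*y*(⅓ - 2/b)/6)
(-9*11)*I(6, -5) = (-9*11)*(-⅙*6 + (⅓)*(-5) - 1/18*6*(-5)) = -99*(-1 - 5/3 + 5/3) = -99*(-1) = 99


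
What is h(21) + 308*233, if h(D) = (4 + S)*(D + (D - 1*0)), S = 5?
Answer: 72142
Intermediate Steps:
h(D) = 18*D (h(D) = (4 + 5)*(D + (D - 1*0)) = 9*(D + (D + 0)) = 9*(D + D) = 9*(2*D) = 18*D)
h(21) + 308*233 = 18*21 + 308*233 = 378 + 71764 = 72142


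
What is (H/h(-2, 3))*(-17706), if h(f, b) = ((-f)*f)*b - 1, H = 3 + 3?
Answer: 8172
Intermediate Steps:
H = 6
h(f, b) = -1 - b*f**2 (h(f, b) = (-f**2)*b - 1 = -b*f**2 - 1 = -1 - b*f**2)
(H/h(-2, 3))*(-17706) = (6/(-1 - 1*3*(-2)**2))*(-17706) = (6/(-1 - 1*3*4))*(-17706) = (6/(-1 - 12))*(-17706) = (6/(-13))*(-17706) = (6*(-1/13))*(-17706) = -6/13*(-17706) = 8172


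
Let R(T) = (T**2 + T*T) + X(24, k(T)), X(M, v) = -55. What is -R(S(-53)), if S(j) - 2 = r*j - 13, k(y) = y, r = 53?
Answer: -15904745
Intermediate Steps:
S(j) = -11 + 53*j (S(j) = 2 + (53*j - 13) = 2 + (-13 + 53*j) = -11 + 53*j)
R(T) = -55 + 2*T**2 (R(T) = (T**2 + T*T) - 55 = (T**2 + T**2) - 55 = 2*T**2 - 55 = -55 + 2*T**2)
-R(S(-53)) = -(-55 + 2*(-11 + 53*(-53))**2) = -(-55 + 2*(-11 - 2809)**2) = -(-55 + 2*(-2820)**2) = -(-55 + 2*7952400) = -(-55 + 15904800) = -1*15904745 = -15904745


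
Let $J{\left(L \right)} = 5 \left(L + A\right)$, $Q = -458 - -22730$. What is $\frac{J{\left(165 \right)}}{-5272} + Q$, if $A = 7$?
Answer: $\frac{29354281}{1318} \approx 22272.0$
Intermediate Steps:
$Q = 22272$ ($Q = -458 + 22730 = 22272$)
$J{\left(L \right)} = 35 + 5 L$ ($J{\left(L \right)} = 5 \left(L + 7\right) = 5 \left(7 + L\right) = 35 + 5 L$)
$\frac{J{\left(165 \right)}}{-5272} + Q = \frac{35 + 5 \cdot 165}{-5272} + 22272 = \left(35 + 825\right) \left(- \frac{1}{5272}\right) + 22272 = 860 \left(- \frac{1}{5272}\right) + 22272 = - \frac{215}{1318} + 22272 = \frac{29354281}{1318}$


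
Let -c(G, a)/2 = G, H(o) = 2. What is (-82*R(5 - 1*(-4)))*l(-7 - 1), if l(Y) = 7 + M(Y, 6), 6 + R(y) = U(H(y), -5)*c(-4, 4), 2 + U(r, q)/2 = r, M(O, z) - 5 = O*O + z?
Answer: 40344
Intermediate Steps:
M(O, z) = 5 + z + O² (M(O, z) = 5 + (O*O + z) = 5 + (O² + z) = 5 + (z + O²) = 5 + z + O²)
U(r, q) = -4 + 2*r
c(G, a) = -2*G
R(y) = -6 (R(y) = -6 + (-4 + 2*2)*(-2*(-4)) = -6 + (-4 + 4)*8 = -6 + 0*8 = -6 + 0 = -6)
l(Y) = 18 + Y² (l(Y) = 7 + (5 + 6 + Y²) = 7 + (11 + Y²) = 18 + Y²)
(-82*R(5 - 1*(-4)))*l(-7 - 1) = (-82*(-6))*(18 + (-7 - 1)²) = 492*(18 + (-8)²) = 492*(18 + 64) = 492*82 = 40344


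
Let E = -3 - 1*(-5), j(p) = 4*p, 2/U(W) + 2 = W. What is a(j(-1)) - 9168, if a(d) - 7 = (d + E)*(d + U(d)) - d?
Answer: -27445/3 ≈ -9148.3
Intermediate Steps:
U(W) = 2/(-2 + W)
E = 2 (E = -3 + 5 = 2)
a(d) = 7 - d + (2 + d)*(d + 2/(-2 + d)) (a(d) = 7 + ((d + 2)*(d + 2/(-2 + d)) - d) = 7 + ((2 + d)*(d + 2/(-2 + d)) - d) = 7 + (-d + (2 + d)*(d + 2/(-2 + d))) = 7 - d + (2 + d)*(d + 2/(-2 + d)))
a(j(-1)) - 9168 = (-10 + (4*(-1))**3 - (4*(-1))**2 + 7*(4*(-1)))/(-2 + 4*(-1)) - 9168 = (-10 + (-4)**3 - 1*(-4)**2 + 7*(-4))/(-2 - 4) - 9168 = (-10 - 64 - 1*16 - 28)/(-6) - 9168 = -(-10 - 64 - 16 - 28)/6 - 9168 = -1/6*(-118) - 9168 = 59/3 - 9168 = -27445/3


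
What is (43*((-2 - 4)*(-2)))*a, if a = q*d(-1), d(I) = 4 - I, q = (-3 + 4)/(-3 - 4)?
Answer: -2580/7 ≈ -368.57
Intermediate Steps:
q = -⅐ (q = 1/(-7) = 1*(-⅐) = -⅐ ≈ -0.14286)
a = -5/7 (a = -(4 - 1*(-1))/7 = -(4 + 1)/7 = -⅐*5 = -5/7 ≈ -0.71429)
(43*((-2 - 4)*(-2)))*a = (43*((-2 - 4)*(-2)))*(-5/7) = (43*(-6*(-2)))*(-5/7) = (43*12)*(-5/7) = 516*(-5/7) = -2580/7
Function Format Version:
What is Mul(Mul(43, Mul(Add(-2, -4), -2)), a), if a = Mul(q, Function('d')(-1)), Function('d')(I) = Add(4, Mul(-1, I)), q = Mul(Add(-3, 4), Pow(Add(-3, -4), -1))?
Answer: Rational(-2580, 7) ≈ -368.57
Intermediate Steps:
q = Rational(-1, 7) (q = Mul(1, Pow(-7, -1)) = Mul(1, Rational(-1, 7)) = Rational(-1, 7) ≈ -0.14286)
a = Rational(-5, 7) (a = Mul(Rational(-1, 7), Add(4, Mul(-1, -1))) = Mul(Rational(-1, 7), Add(4, 1)) = Mul(Rational(-1, 7), 5) = Rational(-5, 7) ≈ -0.71429)
Mul(Mul(43, Mul(Add(-2, -4), -2)), a) = Mul(Mul(43, Mul(Add(-2, -4), -2)), Rational(-5, 7)) = Mul(Mul(43, Mul(-6, -2)), Rational(-5, 7)) = Mul(Mul(43, 12), Rational(-5, 7)) = Mul(516, Rational(-5, 7)) = Rational(-2580, 7)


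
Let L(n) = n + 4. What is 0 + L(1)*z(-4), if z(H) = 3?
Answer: 15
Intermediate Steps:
L(n) = 4 + n
0 + L(1)*z(-4) = 0 + (4 + 1)*3 = 0 + 5*3 = 0 + 15 = 15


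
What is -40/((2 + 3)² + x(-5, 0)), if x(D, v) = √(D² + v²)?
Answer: -4/3 ≈ -1.3333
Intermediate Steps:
-40/((2 + 3)² + x(-5, 0)) = -40/((2 + 3)² + √((-5)² + 0²)) = -40/(5² + √(25 + 0)) = -40/(25 + √25) = -40/(25 + 5) = -40/30 = -10*2/15 = -4/3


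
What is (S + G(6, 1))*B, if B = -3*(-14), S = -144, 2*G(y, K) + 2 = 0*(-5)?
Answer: -6090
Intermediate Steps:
G(y, K) = -1 (G(y, K) = -1 + (0*(-5))/2 = -1 + (1/2)*0 = -1 + 0 = -1)
B = 42
(S + G(6, 1))*B = (-144 - 1)*42 = -145*42 = -6090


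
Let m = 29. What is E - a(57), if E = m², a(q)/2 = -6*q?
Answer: 1525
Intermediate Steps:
a(q) = -12*q (a(q) = 2*(-6*q) = -12*q)
E = 841 (E = 29² = 841)
E - a(57) = 841 - (-12)*57 = 841 - 1*(-684) = 841 + 684 = 1525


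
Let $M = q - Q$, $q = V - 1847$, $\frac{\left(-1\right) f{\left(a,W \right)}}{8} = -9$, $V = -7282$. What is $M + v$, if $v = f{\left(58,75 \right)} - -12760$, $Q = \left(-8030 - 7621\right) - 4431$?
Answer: $23785$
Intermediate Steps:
$f{\left(a,W \right)} = 72$ ($f{\left(a,W \right)} = \left(-8\right) \left(-9\right) = 72$)
$q = -9129$ ($q = -7282 - 1847 = -9129$)
$Q = -20082$ ($Q = -15651 - 4431 = -20082$)
$v = 12832$ ($v = 72 - -12760 = 72 + 12760 = 12832$)
$M = 10953$ ($M = -9129 - -20082 = -9129 + 20082 = 10953$)
$M + v = 10953 + 12832 = 23785$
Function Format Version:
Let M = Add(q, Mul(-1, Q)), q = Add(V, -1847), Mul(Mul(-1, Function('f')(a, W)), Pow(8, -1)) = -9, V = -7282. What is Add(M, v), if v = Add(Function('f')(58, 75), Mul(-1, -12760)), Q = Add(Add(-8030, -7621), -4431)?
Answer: 23785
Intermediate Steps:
Function('f')(a, W) = 72 (Function('f')(a, W) = Mul(-8, -9) = 72)
q = -9129 (q = Add(-7282, -1847) = -9129)
Q = -20082 (Q = Add(-15651, -4431) = -20082)
v = 12832 (v = Add(72, Mul(-1, -12760)) = Add(72, 12760) = 12832)
M = 10953 (M = Add(-9129, Mul(-1, -20082)) = Add(-9129, 20082) = 10953)
Add(M, v) = Add(10953, 12832) = 23785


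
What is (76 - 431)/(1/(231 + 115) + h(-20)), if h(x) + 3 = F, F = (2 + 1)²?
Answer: -122830/2077 ≈ -59.138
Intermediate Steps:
F = 9 (F = 3² = 9)
h(x) = 6 (h(x) = -3 + 9 = 6)
(76 - 431)/(1/(231 + 115) + h(-20)) = (76 - 431)/(1/(231 + 115) + 6) = -355/(1/346 + 6) = -355/2077/346 = -355*346/2077 = -122830/2077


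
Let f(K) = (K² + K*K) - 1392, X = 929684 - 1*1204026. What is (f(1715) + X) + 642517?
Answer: 6249233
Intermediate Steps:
X = -274342 (X = 929684 - 1204026 = -274342)
f(K) = -1392 + 2*K² (f(K) = (K² + K²) - 1392 = 2*K² - 1392 = -1392 + 2*K²)
(f(1715) + X) + 642517 = ((-1392 + 2*1715²) - 274342) + 642517 = ((-1392 + 2*2941225) - 274342) + 642517 = ((-1392 + 5882450) - 274342) + 642517 = (5881058 - 274342) + 642517 = 5606716 + 642517 = 6249233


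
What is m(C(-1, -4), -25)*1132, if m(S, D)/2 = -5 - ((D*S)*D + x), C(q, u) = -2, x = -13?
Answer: 2848112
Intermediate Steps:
m(S, D) = 16 - 2*S*D² (m(S, D) = 2*(-5 - ((D*S)*D - 13)) = 2*(-5 - (S*D² - 13)) = 2*(-5 - (-13 + S*D²)) = 2*(-5 + (13 - S*D²)) = 2*(8 - S*D²) = 16 - 2*S*D²)
m(C(-1, -4), -25)*1132 = (16 - 2*(-2)*(-25)²)*1132 = (16 - 2*(-2)*625)*1132 = (16 + 2500)*1132 = 2516*1132 = 2848112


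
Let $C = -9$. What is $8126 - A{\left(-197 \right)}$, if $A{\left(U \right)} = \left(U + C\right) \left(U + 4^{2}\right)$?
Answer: $-29160$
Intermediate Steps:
$A{\left(U \right)} = \left(-9 + U\right) \left(16 + U\right)$ ($A{\left(U \right)} = \left(U - 9\right) \left(U + 4^{2}\right) = \left(-9 + U\right) \left(U + 16\right) = \left(-9 + U\right) \left(16 + U\right)$)
$8126 - A{\left(-197 \right)} = 8126 - \left(-144 + \left(-197\right)^{2} + 7 \left(-197\right)\right) = 8126 - \left(-144 + 38809 - 1379\right) = 8126 - 37286 = -29160$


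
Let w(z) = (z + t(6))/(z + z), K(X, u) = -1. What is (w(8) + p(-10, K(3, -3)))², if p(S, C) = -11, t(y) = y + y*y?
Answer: 3969/64 ≈ 62.016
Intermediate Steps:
t(y) = y + y²
w(z) = (42 + z)/(2*z) (w(z) = (z + 6*(1 + 6))/(z + z) = (z + 6*7)/((2*z)) = (z + 42)*(1/(2*z)) = (42 + z)*(1/(2*z)) = (42 + z)/(2*z))
(w(8) + p(-10, K(3, -3)))² = ((½)*(42 + 8)/8 - 11)² = ((½)*(⅛)*50 - 11)² = (25/8 - 11)² = (-63/8)² = 3969/64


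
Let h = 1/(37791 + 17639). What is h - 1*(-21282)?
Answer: 1179661261/55430 ≈ 21282.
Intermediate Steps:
h = 1/55430 ≈ 1.8041e-5
h - 1*(-21282) = 1/55430 - 1*(-21282) = 1/55430 + 21282 = 1179661261/55430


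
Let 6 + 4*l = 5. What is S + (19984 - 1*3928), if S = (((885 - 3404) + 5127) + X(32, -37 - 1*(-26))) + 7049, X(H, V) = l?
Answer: 102851/4 ≈ 25713.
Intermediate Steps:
l = -1/4 (l = -3/2 + (1/4)*5 = -3/2 + 5/4 = -1/4 ≈ -0.25000)
X(H, V) = -1/4
S = 38627/4 (S = (((885 - 3404) + 5127) - 1/4) + 7049 = ((-2519 + 5127) - 1/4) + 7049 = (2608 - 1/4) + 7049 = 10431/4 + 7049 = 38627/4 ≈ 9656.8)
S + (19984 - 1*3928) = 38627/4 + (19984 - 1*3928) = 38627/4 + (19984 - 3928) = 38627/4 + 16056 = 102851/4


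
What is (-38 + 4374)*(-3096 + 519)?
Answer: -11173872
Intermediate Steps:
(-38 + 4374)*(-3096 + 519) = 4336*(-2577) = -11173872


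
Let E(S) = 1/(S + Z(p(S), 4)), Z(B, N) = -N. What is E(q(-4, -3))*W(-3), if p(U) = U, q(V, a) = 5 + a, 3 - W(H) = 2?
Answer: -½ ≈ -0.50000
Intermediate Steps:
W(H) = 1 (W(H) = 3 - 1*2 = 3 - 2 = 1)
E(S) = 1/(-4 + S) (E(S) = 1/(S - 1*4) = 1/(S - 4) = 1/(-4 + S))
E(q(-4, -3))*W(-3) = 1/(-4 + (5 - 3)) = 1/(-4 + 2) = 1/(-2) = -½*1 = -½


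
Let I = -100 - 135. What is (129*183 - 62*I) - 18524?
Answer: 19653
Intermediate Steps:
I = -235
(129*183 - 62*I) - 18524 = (129*183 - 62*(-235)) - 18524 = (23607 + 14570) - 18524 = 38177 - 18524 = 19653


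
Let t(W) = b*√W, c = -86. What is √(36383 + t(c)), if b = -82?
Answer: √(36383 - 82*I*√86) ≈ 190.75 - 1.993*I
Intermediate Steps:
t(W) = -82*√W
√(36383 + t(c)) = √(36383 - 82*I*√86)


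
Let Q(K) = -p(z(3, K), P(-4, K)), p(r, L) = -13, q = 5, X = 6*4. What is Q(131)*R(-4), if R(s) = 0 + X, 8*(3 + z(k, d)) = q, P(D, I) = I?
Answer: 312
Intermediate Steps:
X = 24
z(k, d) = -19/8 (z(k, d) = -3 + (⅛)*5 = -3 + 5/8 = -19/8)
R(s) = 24 (R(s) = 0 + 24 = 24)
Q(K) = 13 (Q(K) = -1*(-13) = 13)
Q(131)*R(-4) = 13*24 = 312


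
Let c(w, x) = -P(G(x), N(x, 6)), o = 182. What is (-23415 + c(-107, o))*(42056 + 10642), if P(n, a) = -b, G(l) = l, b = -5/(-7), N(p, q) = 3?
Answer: -8637202200/7 ≈ -1.2339e+9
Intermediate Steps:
b = 5/7 (b = -5*(-⅐) = 5/7 ≈ 0.71429)
P(n, a) = -5/7 (P(n, a) = -1*5/7 = -5/7)
c(w, x) = 5/7 (c(w, x) = -1*(-5/7) = 5/7)
(-23415 + c(-107, o))*(42056 + 10642) = (-23415 + 5/7)*(42056 + 10642) = -163900/7*52698 = -8637202200/7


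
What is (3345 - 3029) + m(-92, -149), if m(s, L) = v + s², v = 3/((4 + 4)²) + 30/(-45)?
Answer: 1685641/192 ≈ 8779.4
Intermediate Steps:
v = -119/192 (v = 3/(8²) + 30*(-1/45) = 3/64 - ⅔ = -119/192 ≈ -0.61979)
m(s, L) = -119/192 + s²
(3345 - 3029) + m(-92, -149) = (3345 - 3029) + (-119/192 + (-92)²) = 316 + (-119/192 + 8464) = 316 + 1624969/192 = 1685641/192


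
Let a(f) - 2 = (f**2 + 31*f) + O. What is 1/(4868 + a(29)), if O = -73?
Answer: 1/6537 ≈ 0.00015298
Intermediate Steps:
a(f) = -71 + f**2 + 31*f (a(f) = 2 + ((f**2 + 31*f) - 73) = 2 + (-73 + f**2 + 31*f) = -71 + f**2 + 31*f)
1/(4868 + a(29)) = 1/(4868 + (-71 + 29**2 + 31*29)) = 1/(4868 + (-71 + 841 + 899)) = 1/(4868 + 1669) = 1/6537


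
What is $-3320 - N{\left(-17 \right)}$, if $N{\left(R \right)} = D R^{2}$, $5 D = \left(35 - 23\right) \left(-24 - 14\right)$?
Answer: $\frac{115184}{5} \approx 23037.0$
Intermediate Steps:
$D = - \frac{456}{5}$ ($D = \frac{\left(35 - 23\right) \left(-24 - 14\right)}{5} = \frac{12 \left(-38\right)}{5} = \frac{1}{5} \left(-456\right) = - \frac{456}{5} \approx -91.2$)
$N{\left(R \right)} = - \frac{456 R^{2}}{5}$
$-3320 - N{\left(-17 \right)} = -3320 - - \frac{456 \left(-17\right)^{2}}{5} = -3320 - \left(- \frac{456}{5}\right) 289 = -3320 - - \frac{131784}{5} = -3320 + \frac{131784}{5} = \frac{115184}{5}$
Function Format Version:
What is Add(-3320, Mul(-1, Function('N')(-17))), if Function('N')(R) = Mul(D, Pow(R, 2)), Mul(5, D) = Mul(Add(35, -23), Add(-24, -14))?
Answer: Rational(115184, 5) ≈ 23037.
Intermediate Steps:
D = Rational(-456, 5) (D = Mul(Rational(1, 5), Mul(Add(35, -23), Add(-24, -14))) = Mul(Rational(1, 5), Mul(12, -38)) = Mul(Rational(1, 5), -456) = Rational(-456, 5) ≈ -91.200)
Function('N')(R) = Mul(Rational(-456, 5), Pow(R, 2))
Add(-3320, Mul(-1, Function('N')(-17))) = Add(-3320, Mul(-1, Mul(Rational(-456, 5), Pow(-17, 2)))) = Add(-3320, Mul(-1, Mul(Rational(-456, 5), 289))) = Add(-3320, Mul(-1, Rational(-131784, 5))) = Add(-3320, Rational(131784, 5)) = Rational(115184, 5)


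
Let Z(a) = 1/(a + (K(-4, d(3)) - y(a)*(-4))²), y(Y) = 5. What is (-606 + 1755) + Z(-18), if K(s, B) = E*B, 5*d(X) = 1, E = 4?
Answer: 11910559/10366 ≈ 1149.0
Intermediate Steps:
d(X) = ⅕ (d(X) = (⅕)*1 = ⅕)
K(s, B) = 4*B
Z(a) = 1/(10816/25 + a) (Z(a) = 1/(a + (4*(⅕) - 1*5*(-4))²) = 1/(a + (⅘ - 5*(-4))²) = 1/(a + (⅘ + 20)²) = 1/(a + (104/5)²) = 1/(a + 10816/25) = 1/(10816/25 + a))
(-606 + 1755) + Z(-18) = (-606 + 1755) + 25/(10816 + 25*(-18)) = 1149 + 25/(10816 - 450) = 1149 + 25/10366 = 11910559/10366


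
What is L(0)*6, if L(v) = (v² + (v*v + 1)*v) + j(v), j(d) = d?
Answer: 0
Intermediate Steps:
L(v) = v + v² + v*(1 + v²) (L(v) = (v² + (v*v + 1)*v) + v = (v² + (v² + 1)*v) + v = (v² + (1 + v²)*v) + v = (v² + v*(1 + v²)) + v = v + v² + v*(1 + v²))
L(0)*6 = (0*(2 + 0 + 0²))*6 = (0*(2 + 0 + 0))*6 = (0*2)*6 = 0*6 = 0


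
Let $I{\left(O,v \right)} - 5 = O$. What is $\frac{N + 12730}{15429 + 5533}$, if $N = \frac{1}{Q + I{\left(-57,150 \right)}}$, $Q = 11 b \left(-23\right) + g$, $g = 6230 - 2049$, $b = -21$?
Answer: $\frac{120196661}{197923204} \approx 0.60729$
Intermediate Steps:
$I{\left(O,v \right)} = 5 + O$
$g = 4181$
$Q = 9494$ ($Q = 11 \left(-21\right) \left(-23\right) + 4181 = \left(-231\right) \left(-23\right) + 4181 = 5313 + 4181 = 9494$)
$N = \frac{1}{9442}$ ($N = \frac{1}{9494 + \left(5 - 57\right)} = \frac{1}{9494 - 52} = \frac{1}{9442} \approx 0.00010591$)
$\frac{N + 12730}{15429 + 5533} = \frac{\frac{1}{9442} + 12730}{15429 + 5533} = \frac{120196661}{9442 \cdot 20962} = \frac{120196661}{9442} \cdot \frac{1}{20962} = \frac{120196661}{197923204}$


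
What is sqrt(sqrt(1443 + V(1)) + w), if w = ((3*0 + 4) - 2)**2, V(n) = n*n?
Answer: sqrt(42) ≈ 6.4807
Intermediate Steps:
V(n) = n**2
w = 4 (w = ((0 + 4) - 2)**2 = (4 - 2)**2 = 2**2 = 4)
sqrt(sqrt(1443 + V(1)) + w) = sqrt(sqrt(1443 + 1**2) + 4) = sqrt(sqrt(1443 + 1) + 4) = sqrt(sqrt(1444) + 4) = sqrt(38 + 4) = sqrt(42)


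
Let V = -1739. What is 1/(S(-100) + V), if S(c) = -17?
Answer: -1/1756 ≈ -0.00056948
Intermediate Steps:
1/(S(-100) + V) = 1/(-17 - 1739) = 1/(-1756) = -1/1756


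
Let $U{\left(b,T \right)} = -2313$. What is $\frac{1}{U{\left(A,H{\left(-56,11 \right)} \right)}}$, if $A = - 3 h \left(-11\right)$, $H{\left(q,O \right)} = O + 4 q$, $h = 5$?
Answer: $- \frac{1}{2313} \approx -0.00043234$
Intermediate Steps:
$A = 165$ ($A = \left(-3\right) 5 \left(-11\right) = \left(-15\right) \left(-11\right) = 165$)
$\frac{1}{U{\left(A,H{\left(-56,11 \right)} \right)}} = \frac{1}{-2313} = - \frac{1}{2313}$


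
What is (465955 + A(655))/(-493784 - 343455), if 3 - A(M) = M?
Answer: -465303/837239 ≈ -0.55576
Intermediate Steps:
A(M) = 3 - M
(465955 + A(655))/(-493784 - 343455) = (465955 + (3 - 1*655))/(-493784 - 343455) = (465955 + (3 - 655))/(-837239) = (465955 - 652)*(-1/837239) = 465303*(-1/837239) = -465303/837239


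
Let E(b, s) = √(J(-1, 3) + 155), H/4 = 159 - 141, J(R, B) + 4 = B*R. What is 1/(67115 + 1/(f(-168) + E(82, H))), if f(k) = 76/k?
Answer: 17497619563/1174352790526751 - 3528*√37/1174352790526751 ≈ 1.4900e-5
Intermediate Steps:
J(R, B) = -4 + B*R
H = 72 (H = 4*(159 - 141) = 4*18 = 72)
E(b, s) = 2*√37 (E(b, s) = √((-4 + 3*(-1)) + 155) = √((-4 - 3) + 155) = √(-7 + 155) = √148 = 2*√37)
1/(67115 + 1/(f(-168) + E(82, H))) = 1/(67115 + 1/(76/(-168) + 2*√37)) = 1/(67115 + 1/(76*(-1/168) + 2*√37)) = 1/(67115 + 1/(-19/42 + 2*√37))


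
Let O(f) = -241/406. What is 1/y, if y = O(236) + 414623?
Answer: 406/168336697 ≈ 2.4118e-6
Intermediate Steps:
O(f) = -241/406 (O(f) = -241*1/406 = -241/406)
y = 168336697/406 (y = -241/406 + 414623 = 168336697/406 ≈ 4.1462e+5)
1/y = 1/(168336697/406) = 406/168336697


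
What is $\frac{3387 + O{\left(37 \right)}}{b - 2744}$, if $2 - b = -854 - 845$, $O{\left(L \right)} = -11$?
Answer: $- \frac{3376}{1043} \approx -3.2368$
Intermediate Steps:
$b = 1701$ ($b = 2 - \left(-854 - 845\right) = 2 - -1699 = 2 + 1699 = 1701$)
$\frac{3387 + O{\left(37 \right)}}{b - 2744} = \frac{3387 - 11}{1701 - 2744} = \frac{3376}{-1043} = 3376 \left(- \frac{1}{1043}\right) = - \frac{3376}{1043}$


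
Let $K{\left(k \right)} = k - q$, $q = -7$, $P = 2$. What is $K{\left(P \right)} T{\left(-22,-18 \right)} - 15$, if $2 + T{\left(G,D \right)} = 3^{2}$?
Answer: $48$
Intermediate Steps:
$T{\left(G,D \right)} = 7$ ($T{\left(G,D \right)} = -2 + 3^{2} = -2 + 9 = 7$)
$K{\left(k \right)} = 7 + k$ ($K{\left(k \right)} = k - -7 = k + 7 = 7 + k$)
$K{\left(P \right)} T{\left(-22,-18 \right)} - 15 = \left(7 + 2\right) 7 - 15 = 9 \cdot 7 - 15 = 63 - 15 = 48$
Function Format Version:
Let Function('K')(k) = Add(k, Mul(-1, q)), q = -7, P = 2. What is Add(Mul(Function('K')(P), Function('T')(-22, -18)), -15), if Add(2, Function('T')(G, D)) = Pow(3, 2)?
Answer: 48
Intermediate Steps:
Function('T')(G, D) = 7 (Function('T')(G, D) = Add(-2, Pow(3, 2)) = Add(-2, 9) = 7)
Function('K')(k) = Add(7, k) (Function('K')(k) = Add(k, Mul(-1, -7)) = Add(k, 7) = Add(7, k))
Add(Mul(Function('K')(P), Function('T')(-22, -18)), -15) = Add(Mul(Add(7, 2), 7), -15) = Add(Mul(9, 7), -15) = Add(63, -15) = 48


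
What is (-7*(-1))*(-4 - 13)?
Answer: -119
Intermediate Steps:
(-7*(-1))*(-4 - 13) = 7*(-17) = -119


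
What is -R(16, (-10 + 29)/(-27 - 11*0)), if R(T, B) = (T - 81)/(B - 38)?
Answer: -351/209 ≈ -1.6794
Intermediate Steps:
R(T, B) = (-81 + T)/(-38 + B)
-R(16, (-10 + 29)/(-27 - 11*0)) = -(-81 + 16)/(-38 + (-10 + 29)/(-27 - 11*0)) = -(-65)/(-38 + 19/(-27 + 0)) = -(-65)/(-38 + 19/(-27)) = -(-65)/(-38 + 19*(-1/27)) = -(-65)/(-38 - 19/27) = -(-65)/(-1045/27) = -(-27)*(-65)/1045 = -1*351/209 = -351/209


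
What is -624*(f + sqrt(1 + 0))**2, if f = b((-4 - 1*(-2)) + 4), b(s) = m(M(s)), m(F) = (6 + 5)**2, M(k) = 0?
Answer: -9287616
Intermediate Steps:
m(F) = 121 (m(F) = 11**2 = 121)
b(s) = 121
f = 121
-624*(f + sqrt(1 + 0))**2 = -624*(121 + sqrt(1 + 0))**2 = -624*(121 + sqrt(1))**2 = -624*(121 + 1)**2 = -624*122**2 = -624*14884 = -9287616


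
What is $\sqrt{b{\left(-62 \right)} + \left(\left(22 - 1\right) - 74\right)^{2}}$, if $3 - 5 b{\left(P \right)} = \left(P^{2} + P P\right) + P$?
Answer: $\frac{13 \sqrt{190}}{5} \approx 35.839$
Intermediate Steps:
$b{\left(P \right)} = \frac{3}{5} - \frac{2 P^{2}}{5} - \frac{P}{5}$ ($b{\left(P \right)} = \frac{3}{5} - \frac{\left(P^{2} + P P\right) + P}{5} = \frac{3}{5} - \frac{\left(P^{2} + P^{2}\right) + P}{5} = \frac{3}{5} - \frac{2 P^{2} + P}{5} = \frac{3}{5} - \frac{P + 2 P^{2}}{5} = \frac{3}{5} - \left(\frac{P}{5} + \frac{2 P^{2}}{5}\right) = \frac{3}{5} - \frac{2 P^{2}}{5} - \frac{P}{5}$)
$\sqrt{b{\left(-62 \right)} + \left(\left(22 - 1\right) - 74\right)^{2}} = \sqrt{\left(\frac{3}{5} - \frac{2 \left(-62\right)^{2}}{5} - - \frac{62}{5}\right) + \left(\left(22 - 1\right) - 74\right)^{2}} = \sqrt{\left(\frac{3}{5} - \frac{7688}{5} + \frac{62}{5}\right) + \left(\left(22 - 1\right) - 74\right)^{2}} = \sqrt{\left(\frac{3}{5} - \frac{7688}{5} + \frac{62}{5}\right) + \left(21 - 74\right)^{2}} = \sqrt{- \frac{7623}{5} + \left(-53\right)^{2}} = \sqrt{- \frac{7623}{5} + 2809} = \sqrt{\frac{6422}{5}} = \frac{13 \sqrt{190}}{5}$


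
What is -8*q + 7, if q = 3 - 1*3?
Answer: 7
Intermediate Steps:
q = 0 (q = 3 - 3 = 0)
-8*q + 7 = -8*0 + 7 = 0 + 7 = 7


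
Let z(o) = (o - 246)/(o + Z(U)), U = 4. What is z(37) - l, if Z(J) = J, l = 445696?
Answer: -18273745/41 ≈ -4.4570e+5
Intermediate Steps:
z(o) = (-246 + o)/(4 + o) (z(o) = (o - 246)/(o + 4) = (-246 + o)/(4 + o))
z(37) - l = (-246 + 37)/(4 + 37) - 1*445696 = -209/41 - 445696 = -18273745/41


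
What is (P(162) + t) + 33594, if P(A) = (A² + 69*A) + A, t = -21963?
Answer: 49215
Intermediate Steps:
P(A) = A² + 70*A
(P(162) + t) + 33594 = (162*(70 + 162) - 21963) + 33594 = (162*232 - 21963) + 33594 = (37584 - 21963) + 33594 = 15621 + 33594 = 49215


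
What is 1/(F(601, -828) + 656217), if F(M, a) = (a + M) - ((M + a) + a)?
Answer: 1/657045 ≈ 1.5220e-6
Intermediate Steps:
F(M, a) = -a (F(M, a) = (M + a) - (M + 2*a) = (M + a) + (-M - 2*a) = -a)
1/(F(601, -828) + 656217) = 1/(-1*(-828) + 656217) = 1/(828 + 656217) = 1/657045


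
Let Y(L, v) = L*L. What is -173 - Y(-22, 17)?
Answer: -657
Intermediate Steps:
Y(L, v) = L²
-173 - Y(-22, 17) = -173 - 1*(-22)² = -173 - 1*484 = -173 - 484 = -657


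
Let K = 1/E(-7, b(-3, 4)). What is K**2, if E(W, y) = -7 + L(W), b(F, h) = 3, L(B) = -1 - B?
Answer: 1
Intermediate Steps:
E(W, y) = -8 - W (E(W, y) = -7 + (-1 - W) = -8 - W)
K = -1 (K = 1/(-8 - 1*(-7)) = 1/(-8 + 7) = 1/(-1) = -1)
K**2 = (-1)**2 = 1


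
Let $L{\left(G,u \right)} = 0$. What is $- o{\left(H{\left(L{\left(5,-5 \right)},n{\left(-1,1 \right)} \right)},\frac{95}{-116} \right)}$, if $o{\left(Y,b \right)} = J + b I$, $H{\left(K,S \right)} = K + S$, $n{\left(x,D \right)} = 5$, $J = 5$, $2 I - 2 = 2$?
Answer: $- \frac{195}{58} \approx -3.3621$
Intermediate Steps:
$I = 2$ ($I = 1 + \frac{1}{2} \cdot 2 = 1 + 1 = 2$)
$o{\left(Y,b \right)} = 5 + 2 b$ ($o{\left(Y,b \right)} = 5 + b 2 = 5 + 2 b$)
$- o{\left(H{\left(L{\left(5,-5 \right)},n{\left(-1,1 \right)} \right)},\frac{95}{-116} \right)} = - (5 + 2 \frac{95}{-116}) = - (5 + 2 \cdot 95 \left(- \frac{1}{116}\right)) = - (5 + 2 \left(- \frac{95}{116}\right)) = - (5 - \frac{95}{58}) = \left(-1\right) \frac{195}{58} = - \frac{195}{58}$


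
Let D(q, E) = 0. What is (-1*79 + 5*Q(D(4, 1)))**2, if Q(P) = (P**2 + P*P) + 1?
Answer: 5476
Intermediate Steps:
Q(P) = 1 + 2*P**2 (Q(P) = (P**2 + P**2) + 1 = 2*P**2 + 1 = 1 + 2*P**2)
(-1*79 + 5*Q(D(4, 1)))**2 = (-1*79 + 5*(1 + 2*0**2))**2 = (-79 + 5*(1 + 2*0))**2 = (-79 + 5*(1 + 0))**2 = (-79 + 5*1)**2 = (-79 + 5)**2 = (-74)**2 = 5476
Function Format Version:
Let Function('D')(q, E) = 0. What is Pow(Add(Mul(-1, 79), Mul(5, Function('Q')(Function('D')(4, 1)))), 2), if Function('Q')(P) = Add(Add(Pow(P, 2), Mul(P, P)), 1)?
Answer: 5476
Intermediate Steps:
Function('Q')(P) = Add(1, Mul(2, Pow(P, 2))) (Function('Q')(P) = Add(Add(Pow(P, 2), Pow(P, 2)), 1) = Add(Mul(2, Pow(P, 2)), 1) = Add(1, Mul(2, Pow(P, 2))))
Pow(Add(Mul(-1, 79), Mul(5, Function('Q')(Function('D')(4, 1)))), 2) = Pow(Add(Mul(-1, 79), Mul(5, Add(1, Mul(2, Pow(0, 2))))), 2) = Pow(Add(-79, Mul(5, Add(1, Mul(2, 0)))), 2) = Pow(Add(-79, Mul(5, Add(1, 0))), 2) = Pow(Add(-79, Mul(5, 1)), 2) = Pow(Add(-79, 5), 2) = Pow(-74, 2) = 5476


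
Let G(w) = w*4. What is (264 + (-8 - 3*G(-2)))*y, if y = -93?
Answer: -26040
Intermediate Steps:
G(w) = 4*w
(264 + (-8 - 3*G(-2)))*y = (264 + (-8 - 12*(-2)))*(-93) = (264 + (-8 - 3*(-8)))*(-93) = (264 + (-8 + 24))*(-93) = (264 + 16)*(-93) = 280*(-93) = -26040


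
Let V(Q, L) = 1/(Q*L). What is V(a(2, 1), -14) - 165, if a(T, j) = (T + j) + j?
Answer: -9241/56 ≈ -165.02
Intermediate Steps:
a(T, j) = T + 2*j
V(Q, L) = 1/(L*Q)
V(a(2, 1), -14) - 165 = 1/((-14)*(2 + 2*1)) - 165 = -1/(14*(2 + 2)) - 165 = -1/14/4 - 165 = -1/14*1/4 - 165 = -1/56 - 165 = -9241/56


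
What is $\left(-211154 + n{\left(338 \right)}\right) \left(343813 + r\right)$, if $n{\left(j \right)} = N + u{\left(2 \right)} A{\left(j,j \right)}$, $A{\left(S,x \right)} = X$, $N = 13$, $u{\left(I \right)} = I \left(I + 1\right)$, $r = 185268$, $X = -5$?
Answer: $-111726563851$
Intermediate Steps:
$u{\left(I \right)} = I \left(1 + I\right)$
$A{\left(S,x \right)} = -5$
$n{\left(j \right)} = -17$ ($n{\left(j \right)} = 13 + 2 \left(1 + 2\right) \left(-5\right) = 13 + 2 \cdot 3 \left(-5\right) = 13 + 6 \left(-5\right) = 13 - 30 = -17$)
$\left(-211154 + n{\left(338 \right)}\right) \left(343813 + r\right) = \left(-211154 - 17\right) \left(343813 + 185268\right) = \left(-211171\right) 529081 = -111726563851$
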